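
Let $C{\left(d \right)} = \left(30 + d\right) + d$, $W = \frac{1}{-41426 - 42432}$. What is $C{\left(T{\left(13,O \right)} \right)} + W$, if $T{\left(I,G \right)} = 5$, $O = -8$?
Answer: $\frac{3354319}{83858} \approx 40.0$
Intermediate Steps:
$W = - \frac{1}{83858}$ ($W = \frac{1}{-83858} = - \frac{1}{83858} \approx -1.1925 \cdot 10^{-5}$)
$C{\left(d \right)} = 30 + 2 d$
$C{\left(T{\left(13,O \right)} \right)} + W = \left(30 + 2 \cdot 5\right) - \frac{1}{83858} = \left(30 + 10\right) - \frac{1}{83858} = 40 - \frac{1}{83858} = \frac{3354319}{83858}$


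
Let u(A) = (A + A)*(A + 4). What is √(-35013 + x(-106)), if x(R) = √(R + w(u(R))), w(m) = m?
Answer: √(-35013 + √21518) ≈ 186.73*I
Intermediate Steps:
u(A) = 2*A*(4 + A) (u(A) = (2*A)*(4 + A) = 2*A*(4 + A))
x(R) = √(R + 2*R*(4 + R))
√(-35013 + x(-106)) = √(-35013 + √(-106*(9 + 2*(-106)))) = √(-35013 + √(-106*(9 - 212))) = √(-35013 + √(-106*(-203))) = √(-35013 + √21518)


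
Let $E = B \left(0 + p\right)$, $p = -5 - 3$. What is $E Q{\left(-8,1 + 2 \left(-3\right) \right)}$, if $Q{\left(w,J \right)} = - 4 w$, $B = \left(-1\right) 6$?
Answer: $1536$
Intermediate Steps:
$B = -6$
$p = -8$
$E = 48$ ($E = - 6 \left(0 - 8\right) = \left(-6\right) \left(-8\right) = 48$)
$E Q{\left(-8,1 + 2 \left(-3\right) \right)} = 48 \left(\left(-4\right) \left(-8\right)\right) = 48 \cdot 32 = 1536$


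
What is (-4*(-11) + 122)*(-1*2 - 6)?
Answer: -1328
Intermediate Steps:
(-4*(-11) + 122)*(-1*2 - 6) = (44 + 122)*(-2 - 6) = 166*(-8) = -1328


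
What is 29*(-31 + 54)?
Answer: 667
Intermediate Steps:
29*(-31 + 54) = 29*23 = 667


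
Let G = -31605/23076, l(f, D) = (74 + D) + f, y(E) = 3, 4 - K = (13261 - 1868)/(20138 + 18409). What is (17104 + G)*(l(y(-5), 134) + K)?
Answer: 272191025208949/74125881 ≈ 3.6720e+6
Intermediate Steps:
K = 142795/38547 (K = 4 - (13261 - 1868)/(20138 + 18409) = 4 - 11393/38547 = 142795/38547 ≈ 3.7044)
l(f, D) = 74 + D + f
G = -10535/7692 (G = -31605*1/23076 = -10535/7692 ≈ -1.3696)
(17104 + G)*(l(y(-5), 134) + K) = (17104 - 10535/7692)*((74 + 134 + 3) + 142795/38547) = 131553433*(211 + 142795/38547)/7692 = (131553433/7692)*(8276212/38547) = 272191025208949/74125881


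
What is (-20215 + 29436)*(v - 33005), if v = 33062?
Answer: 525597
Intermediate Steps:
(-20215 + 29436)*(v - 33005) = (-20215 + 29436)*(33062 - 33005) = 9221*57 = 525597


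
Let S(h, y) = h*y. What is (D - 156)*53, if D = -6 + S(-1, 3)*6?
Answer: -9540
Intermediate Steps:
D = -24 (D = -6 - 1*3*6 = -6 - 3*6 = -6 - 18 = -24)
(D - 156)*53 = (-24 - 156)*53 = -180*53 = -9540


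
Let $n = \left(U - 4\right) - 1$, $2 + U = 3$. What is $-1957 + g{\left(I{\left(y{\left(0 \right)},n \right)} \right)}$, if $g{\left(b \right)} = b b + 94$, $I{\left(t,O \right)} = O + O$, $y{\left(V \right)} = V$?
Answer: $-1799$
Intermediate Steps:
$U = 1$ ($U = -2 + 3 = 1$)
$n = -4$ ($n = \left(1 - 4\right) - 1 = -3 - 1 = -4$)
$I{\left(t,O \right)} = 2 O$
$g{\left(b \right)} = 94 + b^{2}$ ($g{\left(b \right)} = b^{2} + 94 = 94 + b^{2}$)
$-1957 + g{\left(I{\left(y{\left(0 \right)},n \right)} \right)} = -1957 + \left(94 + \left(2 \left(-4\right)\right)^{2}\right) = -1957 + \left(94 + \left(-8\right)^{2}\right) = -1957 + \left(94 + 64\right) = -1957 + 158 = -1799$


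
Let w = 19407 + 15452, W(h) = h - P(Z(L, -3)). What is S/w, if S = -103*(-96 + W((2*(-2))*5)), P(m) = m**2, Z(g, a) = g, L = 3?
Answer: 12875/34859 ≈ 0.36935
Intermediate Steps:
W(h) = -9 + h (W(h) = h - 1*3**2 = h - 1*9 = h - 9 = -9 + h)
w = 34859
S = 12875 (S = -103*(-96 + (-9 + (2*(-2))*5)) = -103*(-96 + (-9 - 4*5)) = -103*(-96 + (-9 - 20)) = -103*(-96 - 29) = -103*(-125) = 12875)
S/w = 12875/34859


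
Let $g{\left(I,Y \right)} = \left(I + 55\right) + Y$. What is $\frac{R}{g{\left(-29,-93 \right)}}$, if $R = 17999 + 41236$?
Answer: $- \frac{59235}{67} \approx -884.1$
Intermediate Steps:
$g{\left(I,Y \right)} = 55 + I + Y$ ($g{\left(I,Y \right)} = \left(55 + I\right) + Y = 55 + I + Y$)
$R = 59235$
$\frac{R}{g{\left(-29,-93 \right)}} = \frac{59235}{55 - 29 - 93} = \frac{59235}{-67} = 59235 \left(- \frac{1}{67}\right) = - \frac{59235}{67}$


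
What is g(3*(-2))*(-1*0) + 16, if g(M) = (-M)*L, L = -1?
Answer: 16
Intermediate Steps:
g(M) = M (g(M) = -M*(-1) = M)
g(3*(-2))*(-1*0) + 16 = (3*(-2))*(-1*0) + 16 = -6*0 + 16 = 0 + 16 = 16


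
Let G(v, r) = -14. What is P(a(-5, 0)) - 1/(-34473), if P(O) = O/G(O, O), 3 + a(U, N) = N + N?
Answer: 103433/482622 ≈ 0.21431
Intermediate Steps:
a(U, N) = -3 + 2*N (a(U, N) = -3 + (N + N) = -3 + 2*N)
P(O) = -O/14 (P(O) = O/(-14) = O*(-1/14) = -O/14)
P(a(-5, 0)) - 1/(-34473) = -(-3 + 2*0)/14 - 1/(-34473) = -(-3 + 0)/14 - 1*(-1/34473) = -1/14*(-3) + 1/34473 = 3/14 + 1/34473 = 103433/482622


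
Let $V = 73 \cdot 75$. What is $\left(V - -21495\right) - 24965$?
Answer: $2005$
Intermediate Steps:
$V = 5475$
$\left(V - -21495\right) - 24965 = \left(5475 - -21495\right) - 24965 = \left(5475 + 21495\right) - 24965 = 26970 - 24965 = 2005$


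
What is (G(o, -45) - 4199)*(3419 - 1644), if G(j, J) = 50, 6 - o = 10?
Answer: -7364475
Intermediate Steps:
o = -4 (o = 6 - 1*10 = 6 - 10 = -4)
(G(o, -45) - 4199)*(3419 - 1644) = (50 - 4199)*(3419 - 1644) = -4149*1775 = -7364475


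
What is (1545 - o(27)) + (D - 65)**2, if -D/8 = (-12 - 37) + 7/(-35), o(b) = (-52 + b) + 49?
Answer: 2737474/25 ≈ 1.0950e+5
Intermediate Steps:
o(b) = -3 + b
D = 1968/5 (D = -8*((-12 - 37) + 7/(-35)) = -8*(-49 + 7*(-1/35)) = -8*(-49 - 1/5) = -8*(-246/5) = 1968/5 ≈ 393.60)
(1545 - o(27)) + (D - 65)**2 = (1545 - (-3 + 27)) + (1968/5 - 65)**2 = (1545 - 1*24) + (1643/5)**2 = (1545 - 24) + 2699449/25 = 1521 + 2699449/25 = 2737474/25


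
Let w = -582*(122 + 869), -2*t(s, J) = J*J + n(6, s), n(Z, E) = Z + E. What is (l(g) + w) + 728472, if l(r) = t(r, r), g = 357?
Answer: 87804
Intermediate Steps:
n(Z, E) = E + Z
t(s, J) = -3 - s/2 - J²/2 (t(s, J) = -(J*J + (s + 6))/2 = -(J² + (6 + s))/2 = -(6 + s + J²)/2 = -3 - s/2 - J²/2)
w = -576762 (w = -582*991 = -576762)
l(r) = -3 - r/2 - r²/2
(l(g) + w) + 728472 = ((-3 - ½*357 - ½*357²) - 576762) + 728472 = ((-3 - 357/2 - ½*127449) - 576762) + 728472 = ((-3 - 357/2 - 127449/2) - 576762) + 728472 = (-63906 - 576762) + 728472 = -640668 + 728472 = 87804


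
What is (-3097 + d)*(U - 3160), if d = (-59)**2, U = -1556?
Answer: -1810944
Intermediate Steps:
d = 3481
(-3097 + d)*(U - 3160) = (-3097 + 3481)*(-1556 - 3160) = 384*(-4716) = -1810944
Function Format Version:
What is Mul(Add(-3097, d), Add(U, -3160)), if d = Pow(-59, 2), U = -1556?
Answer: -1810944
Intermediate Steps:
d = 3481
Mul(Add(-3097, d), Add(U, -3160)) = Mul(Add(-3097, 3481), Add(-1556, -3160)) = Mul(384, -4716) = -1810944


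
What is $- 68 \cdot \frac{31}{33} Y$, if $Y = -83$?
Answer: $\frac{174964}{33} \approx 5301.9$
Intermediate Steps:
$- 68 \cdot \frac{31}{33} Y = - 68 \cdot \frac{31}{33} \left(-83\right) = - 68 \cdot 31 \cdot \frac{1}{33} \left(-83\right) = \left(-68\right) \frac{31}{33} \left(-83\right) = \left(- \frac{2108}{33}\right) \left(-83\right) = \frac{174964}{33}$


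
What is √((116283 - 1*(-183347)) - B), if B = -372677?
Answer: √672307 ≈ 819.94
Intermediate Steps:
√((116283 - 1*(-183347)) - B) = √((116283 - 1*(-183347)) - 1*(-372677)) = √((116283 + 183347) + 372677) = √(299630 + 372677) = √672307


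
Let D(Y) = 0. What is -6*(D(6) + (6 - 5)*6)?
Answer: -36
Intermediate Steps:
-6*(D(6) + (6 - 5)*6) = -6*(0 + (6 - 5)*6) = -6*(0 + 1*6) = -6*(0 + 6) = -6*6 = -36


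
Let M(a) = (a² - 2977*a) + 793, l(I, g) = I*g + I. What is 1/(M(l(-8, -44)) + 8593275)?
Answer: 1/7688316 ≈ 1.3007e-7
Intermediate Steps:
l(I, g) = I + I*g
M(a) = 793 + a² - 2977*a
1/(M(l(-8, -44)) + 8593275) = 1/((793 + (-8*(1 - 44))² - (-23816)*(1 - 44)) + 8593275) = 1/((793 + (-8*(-43))² - (-23816)*(-43)) + 8593275) = 1/((793 + 344² - 2977*344) + 8593275) = 1/((793 + 118336 - 1024088) + 8593275) = 1/(-904959 + 8593275) = 1/7688316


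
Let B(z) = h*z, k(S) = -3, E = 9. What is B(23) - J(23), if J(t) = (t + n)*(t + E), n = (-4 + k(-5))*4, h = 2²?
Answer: 252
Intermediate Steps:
h = 4
n = -28 (n = (-4 - 3)*4 = -7*4 = -28)
B(z) = 4*z
J(t) = (-28 + t)*(9 + t) (J(t) = (t - 28)*(t + 9) = (-28 + t)*(9 + t))
B(23) - J(23) = 4*23 - (-252 + 23² - 19*23) = 92 - (-252 + 529 - 437) = 92 - 1*(-160) = 92 + 160 = 252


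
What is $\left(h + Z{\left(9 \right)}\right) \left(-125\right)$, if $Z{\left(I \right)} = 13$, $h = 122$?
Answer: $-16875$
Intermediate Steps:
$\left(h + Z{\left(9 \right)}\right) \left(-125\right) = \left(122 + 13\right) \left(-125\right) = 135 \left(-125\right) = -16875$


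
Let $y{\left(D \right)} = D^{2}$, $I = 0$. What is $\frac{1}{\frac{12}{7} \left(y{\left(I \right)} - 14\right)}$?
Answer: $- \frac{1}{24} \approx -0.041667$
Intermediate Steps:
$\frac{1}{\frac{12}{7} \left(y{\left(I \right)} - 14\right)} = \frac{1}{\frac{12}{7} \left(0^{2} - 14\right)} = \frac{1}{12 \cdot \frac{1}{7} \left(0 - 14\right)} = \frac{1}{\frac{12}{7} \left(-14\right)} = \frac{1}{-24} = - \frac{1}{24}$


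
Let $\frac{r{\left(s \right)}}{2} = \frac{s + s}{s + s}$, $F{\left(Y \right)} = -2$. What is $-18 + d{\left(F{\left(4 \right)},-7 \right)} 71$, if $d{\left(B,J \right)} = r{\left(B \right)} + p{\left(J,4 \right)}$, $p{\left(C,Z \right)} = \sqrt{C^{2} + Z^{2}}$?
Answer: $124 + 71 \sqrt{65} \approx 696.42$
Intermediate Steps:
$r{\left(s \right)} = 2$ ($r{\left(s \right)} = 2 \frac{s + s}{s + s} = 2 \frac{2 s}{2 s} = 2 \cdot 2 s \frac{1}{2 s} = 2 \cdot 1 = 2$)
$d{\left(B,J \right)} = 2 + \sqrt{16 + J^{2}}$ ($d{\left(B,J \right)} = 2 + \sqrt{J^{2} + 4^{2}} = 2 + \sqrt{J^{2} + 16} = 2 + \sqrt{16 + J^{2}}$)
$-18 + d{\left(F{\left(4 \right)},-7 \right)} 71 = -18 + \left(2 + \sqrt{16 + \left(-7\right)^{2}}\right) 71 = -18 + \left(2 + \sqrt{16 + 49}\right) 71 = -18 + \left(2 + \sqrt{65}\right) 71 = -18 + \left(142 + 71 \sqrt{65}\right) = 124 + 71 \sqrt{65}$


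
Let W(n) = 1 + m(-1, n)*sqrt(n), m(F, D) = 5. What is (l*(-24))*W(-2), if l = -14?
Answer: 336 + 1680*I*sqrt(2) ≈ 336.0 + 2375.9*I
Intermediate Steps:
W(n) = 1 + 5*sqrt(n)
(l*(-24))*W(-2) = (-14*(-24))*(1 + 5*sqrt(-2)) = 336*(1 + 5*(I*sqrt(2))) = 336*(1 + 5*I*sqrt(2)) = 336 + 1680*I*sqrt(2)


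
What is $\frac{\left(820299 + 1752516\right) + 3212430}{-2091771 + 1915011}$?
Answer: $- \frac{128561}{3928} \approx -32.729$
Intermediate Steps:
$\frac{\left(820299 + 1752516\right) + 3212430}{-2091771 + 1915011} = \frac{2572815 + 3212430}{-176760} = 5785245 \left(- \frac{1}{176760}\right) = - \frac{128561}{3928}$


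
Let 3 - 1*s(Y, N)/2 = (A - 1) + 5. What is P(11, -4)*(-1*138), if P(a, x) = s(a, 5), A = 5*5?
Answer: 7176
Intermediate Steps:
A = 25
s(Y, N) = -52 (s(Y, N) = 6 - 2*((25 - 1) + 5) = 6 - 2*(24 + 5) = 6 - 2*29 = 6 - 58 = -52)
P(a, x) = -52
P(11, -4)*(-1*138) = -(-52)*138 = -52*(-138) = 7176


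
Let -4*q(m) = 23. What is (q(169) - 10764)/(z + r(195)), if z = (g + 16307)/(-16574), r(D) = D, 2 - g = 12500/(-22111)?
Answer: -7893531325703/142201166862 ≈ -55.510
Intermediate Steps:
g = 56722/22111 (g = 2 - 12500/(-22111) = 2 - 12500*(-1)/22111 = 2 - 1*(-12500/22111) = 2 + 12500/22111 = 56722/22111 ≈ 2.5653)
q(m) = -23/4 (q(m) = -¼*23 = -23/4)
z = -360620799/366467714 (z = (56722/22111 + 16307)/(-16574) = (360620799/22111)*(-1/16574) = -360620799/366467714 ≈ -0.98405)
(q(169) - 10764)/(z + r(195)) = (-23/4 - 10764)/(-360620799/366467714 + 195) = -43079/(4*71100583431/366467714) = -43079/4*366467714/71100583431 = -7893531325703/142201166862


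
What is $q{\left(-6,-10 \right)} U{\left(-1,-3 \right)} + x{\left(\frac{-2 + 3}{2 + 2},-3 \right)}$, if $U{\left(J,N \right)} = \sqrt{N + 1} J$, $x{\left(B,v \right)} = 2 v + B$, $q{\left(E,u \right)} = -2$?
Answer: $- \frac{23}{4} + 2 i \sqrt{2} \approx -5.75 + 2.8284 i$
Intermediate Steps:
$x{\left(B,v \right)} = B + 2 v$
$U{\left(J,N \right)} = J \sqrt{1 + N}$ ($U{\left(J,N \right)} = \sqrt{1 + N} J = J \sqrt{1 + N}$)
$q{\left(-6,-10 \right)} U{\left(-1,-3 \right)} + x{\left(\frac{-2 + 3}{2 + 2},-3 \right)} = - 2 \left(- \sqrt{1 - 3}\right) + \left(\frac{-2 + 3}{2 + 2} + 2 \left(-3\right)\right) = - 2 \left(- \sqrt{-2}\right) - \left(6 - \frac{1}{4}\right) = - 2 \left(- i \sqrt{2}\right) + \left(1 \cdot \frac{1}{4} - 6\right) = - 2 \left(- i \sqrt{2}\right) + \left(\frac{1}{4} - 6\right) = 2 i \sqrt{2} - \frac{23}{4} = - \frac{23}{4} + 2 i \sqrt{2}$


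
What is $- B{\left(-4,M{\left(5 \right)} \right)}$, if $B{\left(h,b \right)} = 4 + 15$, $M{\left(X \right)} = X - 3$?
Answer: $-19$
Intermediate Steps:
$M{\left(X \right)} = -3 + X$ ($M{\left(X \right)} = X - 3 = -3 + X$)
$B{\left(h,b \right)} = 19$
$- B{\left(-4,M{\left(5 \right)} \right)} = \left(-1\right) 19 = -19$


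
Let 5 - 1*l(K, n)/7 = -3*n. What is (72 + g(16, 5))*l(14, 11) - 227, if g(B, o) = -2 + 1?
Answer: 18659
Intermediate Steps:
g(B, o) = -1
l(K, n) = 35 + 21*n (l(K, n) = 35 - (-21)*n = 35 + 21*n)
(72 + g(16, 5))*l(14, 11) - 227 = (72 - 1)*(35 + 21*11) - 227 = 71*(35 + 231) - 227 = 71*266 - 227 = 18886 - 227 = 18659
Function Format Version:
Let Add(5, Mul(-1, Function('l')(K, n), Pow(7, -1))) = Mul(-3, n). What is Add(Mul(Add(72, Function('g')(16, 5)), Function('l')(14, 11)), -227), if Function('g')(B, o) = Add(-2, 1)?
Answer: 18659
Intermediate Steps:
Function('g')(B, o) = -1
Function('l')(K, n) = Add(35, Mul(21, n)) (Function('l')(K, n) = Add(35, Mul(-7, Mul(-3, n))) = Add(35, Mul(21, n)))
Add(Mul(Add(72, Function('g')(16, 5)), Function('l')(14, 11)), -227) = Add(Mul(Add(72, -1), Add(35, Mul(21, 11))), -227) = Add(Mul(71, Add(35, 231)), -227) = Add(Mul(71, 266), -227) = Add(18886, -227) = 18659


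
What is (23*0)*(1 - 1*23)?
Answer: 0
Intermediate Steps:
(23*0)*(1 - 1*23) = 0*(1 - 23) = 0*(-22) = 0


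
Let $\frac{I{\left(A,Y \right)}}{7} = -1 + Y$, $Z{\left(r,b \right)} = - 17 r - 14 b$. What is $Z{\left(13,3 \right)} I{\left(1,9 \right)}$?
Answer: $-14728$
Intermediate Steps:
$I{\left(A,Y \right)} = -7 + 7 Y$ ($I{\left(A,Y \right)} = 7 \left(-1 + Y\right) = -7 + 7 Y$)
$Z{\left(13,3 \right)} I{\left(1,9 \right)} = \left(\left(-17\right) 13 - 42\right) \left(-7 + 7 \cdot 9\right) = \left(-221 - 42\right) \left(-7 + 63\right) = \left(-263\right) 56 = -14728$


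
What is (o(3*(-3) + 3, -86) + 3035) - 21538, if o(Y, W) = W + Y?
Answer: -18595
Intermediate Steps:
(o(3*(-3) + 3, -86) + 3035) - 21538 = ((-86 + (3*(-3) + 3)) + 3035) - 21538 = ((-86 + (-9 + 3)) + 3035) - 21538 = ((-86 - 6) + 3035) - 21538 = (-92 + 3035) - 21538 = 2943 - 21538 = -18595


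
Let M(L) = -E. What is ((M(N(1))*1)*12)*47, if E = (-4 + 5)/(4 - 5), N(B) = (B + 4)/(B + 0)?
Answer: 564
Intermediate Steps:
N(B) = (4 + B)/B
E = -1 (E = 1/(-1) = 1*(-1) = -1)
M(L) = 1 (M(L) = -1*(-1) = 1)
((M(N(1))*1)*12)*47 = ((1*1)*12)*47 = (1*12)*47 = 12*47 = 564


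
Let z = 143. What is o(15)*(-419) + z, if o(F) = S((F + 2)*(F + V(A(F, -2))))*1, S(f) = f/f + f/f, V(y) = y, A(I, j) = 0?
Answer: -695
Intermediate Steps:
S(f) = 2 (S(f) = 1 + 1 = 2)
o(F) = 2 (o(F) = 2*1 = 2)
o(15)*(-419) + z = 2*(-419) + 143 = -838 + 143 = -695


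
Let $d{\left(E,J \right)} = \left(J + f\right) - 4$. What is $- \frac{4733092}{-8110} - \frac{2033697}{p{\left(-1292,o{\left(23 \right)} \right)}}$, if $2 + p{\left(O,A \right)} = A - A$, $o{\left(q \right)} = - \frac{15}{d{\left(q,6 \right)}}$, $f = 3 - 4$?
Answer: $\frac{8251374427}{8110} \approx 1.0174 \cdot 10^{6}$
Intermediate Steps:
$f = -1$
$d{\left(E,J \right)} = -5 + J$ ($d{\left(E,J \right)} = \left(J - 1\right) - 4 = \left(-1 + J\right) - 4 = -5 + J$)
$o{\left(q \right)} = -15$ ($o{\left(q \right)} = - \frac{15}{-5 + 6} = - \frac{15}{1} = \left(-15\right) 1 = -15$)
$p{\left(O,A \right)} = -2$ ($p{\left(O,A \right)} = -2 + \left(A - A\right) = -2 + 0 = -2$)
$- \frac{4733092}{-8110} - \frac{2033697}{p{\left(-1292,o{\left(23 \right)} \right)}} = - \frac{4733092}{-8110} - \frac{2033697}{-2} = \left(-4733092\right) \left(- \frac{1}{8110}\right) - - \frac{2033697}{2} = \frac{2366546}{4055} + \frac{2033697}{2} = \frac{8251374427}{8110}$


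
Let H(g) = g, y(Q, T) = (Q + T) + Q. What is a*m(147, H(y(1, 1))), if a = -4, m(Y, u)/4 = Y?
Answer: -2352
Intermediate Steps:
y(Q, T) = T + 2*Q
m(Y, u) = 4*Y
a*m(147, H(y(1, 1))) = -16*147 = -4*588 = -2352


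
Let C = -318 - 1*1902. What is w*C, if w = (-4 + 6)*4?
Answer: -17760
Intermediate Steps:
C = -2220 (C = -318 - 1902 = -2220)
w = 8 (w = 2*4 = 8)
w*C = 8*(-2220) = -17760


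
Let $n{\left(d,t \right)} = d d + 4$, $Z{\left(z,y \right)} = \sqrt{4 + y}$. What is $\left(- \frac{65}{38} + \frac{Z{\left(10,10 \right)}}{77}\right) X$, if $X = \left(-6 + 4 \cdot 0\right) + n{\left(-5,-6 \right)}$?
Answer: $- \frac{1495}{38} + \frac{23 \sqrt{14}}{77} \approx -38.224$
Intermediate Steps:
$n{\left(d,t \right)} = 4 + d^{2}$ ($n{\left(d,t \right)} = d^{2} + 4 = 4 + d^{2}$)
$X = 23$ ($X = \left(-6 + 4 \cdot 0\right) + \left(4 + \left(-5\right)^{2}\right) = \left(-6 + 0\right) + \left(4 + 25\right) = -6 + 29 = 23$)
$\left(- \frac{65}{38} + \frac{Z{\left(10,10 \right)}}{77}\right) X = \left(- \frac{65}{38} + \frac{\sqrt{4 + 10}}{77}\right) 23 = \left(\left(-65\right) \frac{1}{38} + \sqrt{14} \cdot \frac{1}{77}\right) 23 = \left(- \frac{65}{38} + \frac{\sqrt{14}}{77}\right) 23 = - \frac{1495}{38} + \frac{23 \sqrt{14}}{77}$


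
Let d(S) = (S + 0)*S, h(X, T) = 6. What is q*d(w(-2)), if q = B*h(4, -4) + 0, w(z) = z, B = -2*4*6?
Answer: -1152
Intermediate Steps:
B = -48 (B = -8*6 = -48)
d(S) = S**2 (d(S) = S*S = S**2)
q = -288 (q = -48*6 + 0 = -288 + 0 = -288)
q*d(w(-2)) = -288*(-2)**2 = -288*4 = -1152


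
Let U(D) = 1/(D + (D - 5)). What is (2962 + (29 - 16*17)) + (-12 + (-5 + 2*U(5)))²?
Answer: 74864/25 ≈ 2994.6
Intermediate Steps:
U(D) = 1/(-5 + 2*D) (U(D) = 1/(D + (-5 + D)) = 1/(-5 + 2*D))
(2962 + (29 - 16*17)) + (-12 + (-5 + 2*U(5)))² = (2962 + (29 - 16*17)) + (-12 + (-5 + 2/(-5 + 2*5)))² = (2962 + (29 - 272)) + (-12 + (-5 + 2/(-5 + 10)))² = (2962 - 243) + (-12 + (-5 + 2/5))² = 2719 + (-12 + (-5 + 2*(⅕)))² = 2719 + (-12 + (-5 + ⅖))² = 2719 + (-12 - 23/5)² = 2719 + (-83/5)² = 2719 + 6889/25 = 74864/25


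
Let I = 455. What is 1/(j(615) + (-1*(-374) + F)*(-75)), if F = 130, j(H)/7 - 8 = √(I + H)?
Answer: -2696/101754079 - √1070/203508158 ≈ -2.6656e-5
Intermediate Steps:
j(H) = 56 + 7*√(455 + H)
1/(j(615) + (-1*(-374) + F)*(-75)) = 1/((56 + 7*√(455 + 615)) + (-1*(-374) + 130)*(-75)) = 1/((56 + 7*√1070) + (374 + 130)*(-75)) = 1/((56 + 7*√1070) + 504*(-75)) = 1/((56 + 7*√1070) - 37800) = 1/(-37744 + 7*√1070)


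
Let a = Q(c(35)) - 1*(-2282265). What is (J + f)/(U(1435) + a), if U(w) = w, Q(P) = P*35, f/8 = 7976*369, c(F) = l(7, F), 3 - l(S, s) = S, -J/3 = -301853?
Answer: 24450711/2283560 ≈ 10.707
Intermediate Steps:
J = 905559 (J = -3*(-301853) = 905559)
l(S, s) = 3 - S
c(F) = -4 (c(F) = 3 - 1*7 = 3 - 7 = -4)
f = 23545152 (f = 8*(7976*369) = 8*2943144 = 23545152)
Q(P) = 35*P
a = 2282125 (a = 35*(-4) - 1*(-2282265) = -140 + 2282265 = 2282125)
(J + f)/(U(1435) + a) = (905559 + 23545152)/(1435 + 2282125) = 24450711/2283560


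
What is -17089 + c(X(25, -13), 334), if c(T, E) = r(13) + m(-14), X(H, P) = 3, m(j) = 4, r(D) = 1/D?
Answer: -222104/13 ≈ -17085.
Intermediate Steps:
c(T, E) = 53/13 (c(T, E) = 1/13 + 4 = 53/13)
-17089 + c(X(25, -13), 334) = -17089 + 53/13 = -222104/13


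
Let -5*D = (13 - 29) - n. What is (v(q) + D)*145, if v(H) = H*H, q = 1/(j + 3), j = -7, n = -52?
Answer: -16559/16 ≈ -1034.9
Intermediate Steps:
q = -1/4 (q = 1/(-7 + 3) = 1/(-4) = -1/4 ≈ -0.25000)
D = -36/5 (D = -((13 - 29) - 1*(-52))/5 = -(-16 + 52)/5 = -1/5*36 = -36/5 ≈ -7.2000)
v(H) = H**2
(v(q) + D)*145 = ((-1/4)**2 - 36/5)*145 = (1/16 - 36/5)*145 = -571/80*145 = -16559/16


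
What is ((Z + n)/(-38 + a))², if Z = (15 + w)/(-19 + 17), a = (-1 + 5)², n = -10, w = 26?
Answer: 3721/1936 ≈ 1.9220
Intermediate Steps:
a = 16 (a = 4² = 16)
Z = -41/2 (Z = (15 + 26)/(-19 + 17) = 41/(-2) = 41*(-½) = -41/2 ≈ -20.500)
((Z + n)/(-38 + a))² = ((-41/2 - 10)/(-38 + 16))² = (-61/2/(-22))² = (-61/2*(-1/22))² = (61/44)² = 3721/1936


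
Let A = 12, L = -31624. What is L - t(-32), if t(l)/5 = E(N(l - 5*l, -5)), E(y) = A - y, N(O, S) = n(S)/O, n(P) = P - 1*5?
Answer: -2027801/64 ≈ -31684.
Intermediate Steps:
n(P) = -5 + P (n(P) = P - 5 = -5 + P)
N(O, S) = (-5 + S)/O
E(y) = 12 - y
t(l) = 60 - 25/(2*l) (t(l) = 5*(12 - (-5 - 5)/(l - 5*l)) = 5*(12 - (-10)/((-4*l))) = 5*(12 - (-1/(4*l))*(-10)) = 5*(12 - 5/(2*l)) = 60 - 25/(2*l))
L - t(-32) = -31624 - (60 - 25/2/(-32)) = -31624 - (60 - 25/2*(-1/32)) = -31624 - (60 + 25/64) = -31624 - 1*3865/64 = -31624 - 3865/64 = -2027801/64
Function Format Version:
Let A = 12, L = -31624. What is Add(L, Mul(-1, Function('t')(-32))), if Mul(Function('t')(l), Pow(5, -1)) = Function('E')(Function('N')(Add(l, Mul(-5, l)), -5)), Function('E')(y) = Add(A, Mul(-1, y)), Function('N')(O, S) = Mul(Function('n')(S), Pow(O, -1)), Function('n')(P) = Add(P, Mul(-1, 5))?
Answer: Rational(-2027801, 64) ≈ -31684.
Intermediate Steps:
Function('n')(P) = Add(-5, P) (Function('n')(P) = Add(P, -5) = Add(-5, P))
Function('N')(O, S) = Mul(Pow(O, -1), Add(-5, S)) (Function('N')(O, S) = Mul(Add(-5, S), Pow(O, -1)) = Mul(Pow(O, -1), Add(-5, S)))
Function('E')(y) = Add(12, Mul(-1, y))
Function('t')(l) = Add(60, Mul(Rational(-25, 2), Pow(l, -1))) (Function('t')(l) = Mul(5, Add(12, Mul(-1, Mul(Pow(Add(l, Mul(-5, l)), -1), Add(-5, -5))))) = Mul(5, Add(12, Mul(-1, Mul(Pow(Mul(-4, l), -1), -10)))) = Mul(5, Add(12, Mul(-1, Mul(Mul(Rational(-1, 4), Pow(l, -1)), -10)))) = Mul(5, Add(12, Mul(-1, Mul(Rational(5, 2), Pow(l, -1))))) = Mul(5, Add(12, Mul(Rational(-5, 2), Pow(l, -1)))) = Add(60, Mul(Rational(-25, 2), Pow(l, -1))))
Add(L, Mul(-1, Function('t')(-32))) = Add(-31624, Mul(-1, Add(60, Mul(Rational(-25, 2), Pow(-32, -1))))) = Add(-31624, Mul(-1, Add(60, Mul(Rational(-25, 2), Rational(-1, 32))))) = Add(-31624, Mul(-1, Add(60, Rational(25, 64)))) = Add(-31624, Mul(-1, Rational(3865, 64))) = Add(-31624, Rational(-3865, 64)) = Rational(-2027801, 64)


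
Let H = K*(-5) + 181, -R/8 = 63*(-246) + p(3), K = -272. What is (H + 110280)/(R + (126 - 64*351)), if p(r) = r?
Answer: 111821/101622 ≈ 1.1004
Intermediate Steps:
R = 123960 (R = -8*(63*(-246) + 3) = -8*(-15498 + 3) = -8*(-15495) = 123960)
H = 1541 (H = -272*(-5) + 181 = 1360 + 181 = 1541)
(H + 110280)/(R + (126 - 64*351)) = (1541 + 110280)/(123960 + (126 - 64*351)) = 111821/(123960 + (126 - 22464)) = 111821/(123960 - 22338) = 111821/101622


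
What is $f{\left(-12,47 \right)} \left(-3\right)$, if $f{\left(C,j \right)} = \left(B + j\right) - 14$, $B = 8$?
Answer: $-123$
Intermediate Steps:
$f{\left(C,j \right)} = -6 + j$ ($f{\left(C,j \right)} = \left(8 + j\right) - 14 = -6 + j$)
$f{\left(-12,47 \right)} \left(-3\right) = \left(-6 + 47\right) \left(-3\right) = 41 \left(-3\right) = -123$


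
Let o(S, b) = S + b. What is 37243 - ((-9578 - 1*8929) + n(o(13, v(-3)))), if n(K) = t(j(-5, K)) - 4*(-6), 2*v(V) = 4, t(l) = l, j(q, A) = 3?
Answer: 55723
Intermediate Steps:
v(V) = 2 (v(V) = (1/2)*4 = 2)
n(K) = 27 (n(K) = 3 - 4*(-6) = 3 + 24 = 27)
37243 - ((-9578 - 1*8929) + n(o(13, v(-3)))) = 37243 - ((-9578 - 1*8929) + 27) = 37243 - ((-9578 - 8929) + 27) = 37243 - (-18507 + 27) = 37243 - 1*(-18480) = 37243 + 18480 = 55723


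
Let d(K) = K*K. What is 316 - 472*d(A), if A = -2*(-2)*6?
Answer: -271556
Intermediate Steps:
A = 24 (A = 4*6 = 24)
d(K) = K**2
316 - 472*d(A) = 316 - 472*24**2 = 316 - 472*576 = 316 - 271872 = -271556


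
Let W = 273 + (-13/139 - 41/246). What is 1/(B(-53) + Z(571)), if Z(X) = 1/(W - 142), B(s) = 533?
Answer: 109037/58117555 ≈ 0.0018761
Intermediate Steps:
W = 227465/834 (W = 273 + (-13*1/139 - 41*1/246) = 273 + (-13/139 - ⅙) = 273 - 217/834 = 227465/834 ≈ 272.74)
Z(X) = 834/109037 (Z(X) = 1/(227465/834 - 142) = 1/(109037/834) = 834/109037)
1/(B(-53) + Z(571)) = 1/(533 + 834/109037) = 1/(58117555/109037) = 109037/58117555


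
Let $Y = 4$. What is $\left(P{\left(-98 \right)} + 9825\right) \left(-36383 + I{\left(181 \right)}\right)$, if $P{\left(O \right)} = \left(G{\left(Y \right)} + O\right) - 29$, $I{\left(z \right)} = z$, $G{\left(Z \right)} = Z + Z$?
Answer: $-351376612$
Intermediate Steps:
$G{\left(Z \right)} = 2 Z$
$P{\left(O \right)} = -21 + O$ ($P{\left(O \right)} = \left(2 \cdot 4 + O\right) - 29 = \left(8 + O\right) - 29 = -21 + O$)
$\left(P{\left(-98 \right)} + 9825\right) \left(-36383 + I{\left(181 \right)}\right) = \left(\left(-21 - 98\right) + 9825\right) \left(-36383 + 181\right) = \left(-119 + 9825\right) \left(-36202\right) = 9706 \left(-36202\right) = -351376612$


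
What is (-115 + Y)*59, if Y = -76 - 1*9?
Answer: -11800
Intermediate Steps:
Y = -85 (Y = -76 - 9 = -85)
(-115 + Y)*59 = (-115 - 85)*59 = -200*59 = -11800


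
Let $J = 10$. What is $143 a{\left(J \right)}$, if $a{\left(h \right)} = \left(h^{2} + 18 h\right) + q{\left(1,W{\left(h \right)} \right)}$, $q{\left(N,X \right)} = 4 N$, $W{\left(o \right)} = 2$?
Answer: $40612$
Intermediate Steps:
$a{\left(h \right)} = 4 + h^{2} + 18 h$ ($a{\left(h \right)} = \left(h^{2} + 18 h\right) + 4 \cdot 1 = \left(h^{2} + 18 h\right) + 4 = 4 + h^{2} + 18 h$)
$143 a{\left(J \right)} = 143 \left(4 + 10^{2} + 18 \cdot 10\right) = 143 \left(4 + 100 + 180\right) = 143 \cdot 284 = 40612$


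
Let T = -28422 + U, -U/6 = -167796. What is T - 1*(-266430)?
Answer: 1244784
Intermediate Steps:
U = 1006776 (U = -6*(-167796) = 1006776)
T = 978354 (T = -28422 + 1006776 = 978354)
T - 1*(-266430) = 978354 - 1*(-266430) = 978354 + 266430 = 1244784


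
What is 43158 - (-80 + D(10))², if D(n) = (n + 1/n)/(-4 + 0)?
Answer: 58156199/1600 ≈ 36348.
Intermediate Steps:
D(n) = -n/4 - 1/(4*n) (D(n) = (n + 1/n)/(-4) = (n + 1/n)*(-¼) = -n/4 - 1/(4*n))
43158 - (-80 + D(10))² = 43158 - (-80 + (¼)*(-1 - 1*10²)/10)² = 43158 - (-80 + (¼)*(⅒)*(-1 - 1*100))² = 43158 - (-80 + (¼)*(⅒)*(-1 - 100))² = 43158 - (-80 + (¼)*(⅒)*(-101))² = 43158 - (-80 - 101/40)² = 43158 - (-3301/40)² = 43158 - 1*10896601/1600 = 43158 - 10896601/1600 = 58156199/1600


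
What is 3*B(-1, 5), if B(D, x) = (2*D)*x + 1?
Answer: -27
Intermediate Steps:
B(D, x) = 1 + 2*D*x (B(D, x) = 2*D*x + 1 = 1 + 2*D*x)
3*B(-1, 5) = 3*(1 + 2*(-1)*5) = 3*(1 - 10) = 3*(-9) = -27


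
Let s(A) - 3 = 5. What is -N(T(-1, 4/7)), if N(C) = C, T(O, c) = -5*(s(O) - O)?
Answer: 45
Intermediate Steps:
s(A) = 8 (s(A) = 3 + 5 = 8)
T(O, c) = -40 + 5*O (T(O, c) = -5*(8 - O) = -40 + 5*O)
-N(T(-1, 4/7)) = -(-40 + 5*(-1)) = -(-40 - 5) = -1*(-45) = 45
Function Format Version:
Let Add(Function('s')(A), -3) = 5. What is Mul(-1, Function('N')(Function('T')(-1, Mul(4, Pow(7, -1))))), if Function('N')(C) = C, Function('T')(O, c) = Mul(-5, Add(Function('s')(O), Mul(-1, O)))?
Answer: 45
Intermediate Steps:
Function('s')(A) = 8 (Function('s')(A) = Add(3, 5) = 8)
Function('T')(O, c) = Add(-40, Mul(5, O)) (Function('T')(O, c) = Mul(-5, Add(8, Mul(-1, O))) = Add(-40, Mul(5, O)))
Mul(-1, Function('N')(Function('T')(-1, Mul(4, Pow(7, -1))))) = Mul(-1, Add(-40, Mul(5, -1))) = Mul(-1, Add(-40, -5)) = Mul(-1, -45) = 45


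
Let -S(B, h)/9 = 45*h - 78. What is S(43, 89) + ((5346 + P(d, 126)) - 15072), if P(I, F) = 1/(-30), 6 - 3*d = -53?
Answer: -1352071/30 ≈ -45069.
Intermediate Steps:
d = 59/3 (d = 2 - 1/3*(-53) = 2 + 53/3 = 59/3 ≈ 19.667)
S(B, h) = 702 - 405*h (S(B, h) = -9*(45*h - 78) = -9*(-78 + 45*h) = 702 - 405*h)
P(I, F) = -1/30
S(43, 89) + ((5346 + P(d, 126)) - 15072) = (702 - 405*89) + ((5346 - 1/30) - 15072) = (702 - 36045) + (160379/30 - 15072) = -35343 - 291781/30 = -1352071/30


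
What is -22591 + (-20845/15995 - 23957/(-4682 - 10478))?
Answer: -1095578676037/48496840 ≈ -22591.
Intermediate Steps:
-22591 + (-20845/15995 - 23957/(-4682 - 10478)) = -22591 + (-20845*1/15995 - 23957/(-15160)) = -22591 + (-4169/3199 - 23957*(-1/15160)) = -22591 + (-4169/3199 + 23957/15160) = -22591 + 13436403/48496840 = -1095578676037/48496840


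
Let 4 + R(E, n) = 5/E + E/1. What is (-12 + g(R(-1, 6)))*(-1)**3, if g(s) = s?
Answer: 22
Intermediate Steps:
R(E, n) = -4 + E + 5/E (R(E, n) = -4 + (5/E + E/1) = -4 + (5/E + E*1) = -4 + (5/E + E) = -4 + (E + 5/E) = -4 + E + 5/E)
(-12 + g(R(-1, 6)))*(-1)**3 = (-12 + (-4 - 1 + 5/(-1)))*(-1)**3 = (-12 + (-4 - 1 + 5*(-1)))*(-1) = (-12 + (-4 - 1 - 5))*(-1) = (-12 - 10)*(-1) = -22*(-1) = 22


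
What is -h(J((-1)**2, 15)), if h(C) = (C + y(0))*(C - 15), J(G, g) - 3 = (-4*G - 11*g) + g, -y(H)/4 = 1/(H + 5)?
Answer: -125994/5 ≈ -25199.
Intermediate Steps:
y(H) = -4/(5 + H) (y(H) = -4/(H + 5) = -4/(5 + H))
J(G, g) = 3 - 10*g - 4*G (J(G, g) = 3 + ((-4*G - 11*g) + g) = 3 + ((-11*g - 4*G) + g) = 3 + (-10*g - 4*G) = 3 - 10*g - 4*G)
h(C) = (-15 + C)*(-4/5 + C) (h(C) = (C - 4/(5 + 0))*(C - 15) = (C - 4/5)*(-15 + C) = (-4/5 + C)*(-15 + C) = (-15 + C)*(-4/5 + C))
-h(J((-1)**2, 15)) = -(12 + (3 - 10*15 - 4*(-1)**2)**2 - 79*(3 - 10*15 - 4*(-1)**2)/5) = -(12 + (3 - 150 - 4*1)**2 - 79*(3 - 150 - 4*1)/5) = -(12 + (3 - 150 - 4)**2 - 79*(3 - 150 - 4)/5) = -(12 + (-151)**2 - 79/5*(-151)) = -(12 + 22801 + 11929/5) = -1*125994/5 = -125994/5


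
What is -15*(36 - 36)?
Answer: 0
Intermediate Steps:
-15*(36 - 36) = -15*0 = 0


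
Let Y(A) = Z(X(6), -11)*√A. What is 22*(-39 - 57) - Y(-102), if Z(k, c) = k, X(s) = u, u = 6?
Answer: -2112 - 6*I*√102 ≈ -2112.0 - 60.597*I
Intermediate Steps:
X(s) = 6
Y(A) = 6*√A
22*(-39 - 57) - Y(-102) = 22*(-39 - 57) - 6*√(-102) = 22*(-96) - 6*I*√102 = -2112 - 6*I*√102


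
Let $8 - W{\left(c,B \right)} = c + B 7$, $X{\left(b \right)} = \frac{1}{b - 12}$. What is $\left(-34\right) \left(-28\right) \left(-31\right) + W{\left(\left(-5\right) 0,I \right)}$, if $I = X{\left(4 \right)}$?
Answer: $- \frac{236025}{8} \approx -29503.0$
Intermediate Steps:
$X{\left(b \right)} = \frac{1}{-12 + b}$
$I = - \frac{1}{8}$ ($I = \frac{1}{-12 + 4} = \frac{1}{-8} = - \frac{1}{8} \approx -0.125$)
$W{\left(c,B \right)} = 8 - c - 7 B$ ($W{\left(c,B \right)} = 8 - \left(c + B 7\right) = 8 - \left(c + 7 B\right) = 8 - c - 7 B$)
$\left(-34\right) \left(-28\right) \left(-31\right) + W{\left(\left(-5\right) 0,I \right)} = \left(-34\right) \left(-28\right) \left(-31\right) - \left(- \frac{71}{8} + 0\right) = 952 \left(-31\right) + \left(8 - 0 + \frac{7}{8}\right) = -29512 + \left(8 + 0 + \frac{7}{8}\right) = -29512 + \frac{71}{8} = - \frac{236025}{8}$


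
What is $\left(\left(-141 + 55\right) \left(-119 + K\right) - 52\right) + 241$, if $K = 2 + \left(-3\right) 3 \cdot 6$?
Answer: $14895$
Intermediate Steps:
$K = -52$ ($K = 2 - 54 = -52$)
$\left(\left(-141 + 55\right) \left(-119 + K\right) - 52\right) + 241 = \left(\left(-141 + 55\right) \left(-119 - 52\right) - 52\right) + 241 = \left(\left(-86\right) \left(-171\right) - 52\right) + 241 = \left(14706 - 52\right) + 241 = 14654 + 241 = 14895$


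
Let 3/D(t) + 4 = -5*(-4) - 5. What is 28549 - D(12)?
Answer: 314036/11 ≈ 28549.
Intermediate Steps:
D(t) = 3/11 (D(t) = 3/(-4 + (-5*(-4) - 5)) = 3/(-4 + (20 - 5)) = 3/(-4 + 15) = 3/11)
28549 - D(12) = 28549 - 1*3/11 = 28549 - 3/11 = 314036/11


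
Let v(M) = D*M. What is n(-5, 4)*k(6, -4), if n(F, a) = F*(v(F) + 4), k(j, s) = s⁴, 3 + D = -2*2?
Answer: -49920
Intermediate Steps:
D = -7 (D = -3 - 2*2 = -3 - 4 = -7)
v(M) = -7*M
n(F, a) = F*(4 - 7*F) (n(F, a) = F*(-7*F + 4) = F*(4 - 7*F))
n(-5, 4)*k(6, -4) = -5*(4 - 7*(-5))*(-4)⁴ = -5*(4 + 35)*256 = -5*39*256 = -195*256 = -49920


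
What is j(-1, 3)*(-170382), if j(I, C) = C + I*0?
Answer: -511146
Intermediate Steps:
j(I, C) = C (j(I, C) = C + 0 = C)
j(-1, 3)*(-170382) = 3*(-170382) = -511146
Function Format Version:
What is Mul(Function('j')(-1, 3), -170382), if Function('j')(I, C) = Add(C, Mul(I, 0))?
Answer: -511146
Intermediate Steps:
Function('j')(I, C) = C (Function('j')(I, C) = Add(C, 0) = C)
Mul(Function('j')(-1, 3), -170382) = Mul(3, -170382) = -511146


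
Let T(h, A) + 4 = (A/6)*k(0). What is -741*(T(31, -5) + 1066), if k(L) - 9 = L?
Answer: -1562769/2 ≈ -7.8138e+5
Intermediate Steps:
k(L) = 9 + L
T(h, A) = -4 + 3*A/2 (T(h, A) = -4 + (A/6)*(9 + 0) = -4 + (A*(⅙))*9 = -4 + (A/6)*9 = -4 + 3*A/2)
-741*(T(31, -5) + 1066) = -741*((-4 + (3/2)*(-5)) + 1066) = -741*((-4 - 15/2) + 1066) = -741*(-23/2 + 1066) = -741*2109/2 = -1562769/2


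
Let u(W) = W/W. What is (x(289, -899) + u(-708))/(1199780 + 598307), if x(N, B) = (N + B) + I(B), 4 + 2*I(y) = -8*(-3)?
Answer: -599/1798087 ≈ -0.00033313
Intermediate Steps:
I(y) = 10 (I(y) = -2 + (-8*(-3))/2 = -2 + (½)*24 = -2 + 12 = 10)
u(W) = 1
x(N, B) = 10 + B + N (x(N, B) = (N + B) + 10 = (B + N) + 10 = 10 + B + N)
(x(289, -899) + u(-708))/(1199780 + 598307) = ((10 - 899 + 289) + 1)/(1199780 + 598307) = (-600 + 1)/1798087 = -599*1/1798087 = -599/1798087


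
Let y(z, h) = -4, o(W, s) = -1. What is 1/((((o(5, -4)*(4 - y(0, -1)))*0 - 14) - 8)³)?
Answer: -1/10648 ≈ -9.3914e-5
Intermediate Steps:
1/((((o(5, -4)*(4 - y(0, -1)))*0 - 14) - 8)³) = 1/(((-(4 - 1*(-4))*0 - 14) - 8)³) = 1/(((-(4 + 4)*0 - 14) - 8)³) = 1/(((-1*8*0 - 14) - 8)³) = 1/(((-8*0 - 14) - 8)³) = 1/(((0 - 14) - 8)³) = 1/((-14 - 8)³) = 1/((-22)³) = 1/(-10648) = -1/10648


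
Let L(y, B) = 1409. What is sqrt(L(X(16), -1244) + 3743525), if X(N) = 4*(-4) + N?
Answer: sqrt(3744934) ≈ 1935.2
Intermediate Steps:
X(N) = -16 + N
sqrt(L(X(16), -1244) + 3743525) = sqrt(1409 + 3743525) = sqrt(3744934)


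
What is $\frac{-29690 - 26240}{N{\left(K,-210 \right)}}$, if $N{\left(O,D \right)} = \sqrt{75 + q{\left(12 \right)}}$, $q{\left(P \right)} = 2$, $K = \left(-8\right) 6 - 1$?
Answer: $- \frac{7990 \sqrt{77}}{11} \approx -6373.8$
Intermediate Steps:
$K = -49$ ($K = -48 - 1 = -49$)
$N{\left(O,D \right)} = \sqrt{77}$ ($N{\left(O,D \right)} = \sqrt{75 + 2} = \sqrt{77}$)
$\frac{-29690 - 26240}{N{\left(K,-210 \right)}} = \frac{-29690 - 26240}{\sqrt{77}} = - 55930 \frac{\sqrt{77}}{77} = - \frac{7990 \sqrt{77}}{11}$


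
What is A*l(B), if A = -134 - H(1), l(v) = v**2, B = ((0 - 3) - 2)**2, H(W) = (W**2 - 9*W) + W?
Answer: -79375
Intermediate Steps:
H(W) = W**2 - 8*W
B = 25 (B = (-3 - 2)**2 = (-5)**2 = 25)
A = -127 (A = -134 - (-8 + 1) = -134 - (-7) = -134 - 1*(-7) = -134 + 7 = -127)
A*l(B) = -127*25**2 = -127*625 = -79375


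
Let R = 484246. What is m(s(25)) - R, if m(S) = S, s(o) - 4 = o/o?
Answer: -484241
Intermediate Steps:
s(o) = 5 (s(o) = 4 + o/o = 4 + 1 = 5)
m(s(25)) - R = 5 - 1*484246 = 5 - 484246 = -484241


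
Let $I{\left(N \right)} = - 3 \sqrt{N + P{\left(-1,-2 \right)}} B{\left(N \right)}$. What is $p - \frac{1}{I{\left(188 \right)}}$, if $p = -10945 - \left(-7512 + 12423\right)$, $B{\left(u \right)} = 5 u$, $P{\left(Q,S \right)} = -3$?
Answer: $-15856 + \frac{\sqrt{185}}{521700} \approx -15856.0$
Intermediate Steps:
$I{\left(N \right)} = - 15 N \sqrt{-3 + N}$ ($I{\left(N \right)} = - 3 \sqrt{N - 3} \cdot 5 N = - 3 \sqrt{-3 + N} 5 N = - 15 N \sqrt{-3 + N}$)
$p = -15856$ ($p = -10945 - 4911 = -15856$)
$p - \frac{1}{I{\left(188 \right)}} = -15856 - \frac{1}{\left(-15\right) 188 \sqrt{-3 + 188}} = -15856 - \frac{1}{\left(-15\right) 188 \sqrt{185}} = -15856 - \frac{1}{\left(-2820\right) \sqrt{185}} = -15856 - - \frac{\sqrt{185}}{521700} = -15856 + \frac{\sqrt{185}}{521700}$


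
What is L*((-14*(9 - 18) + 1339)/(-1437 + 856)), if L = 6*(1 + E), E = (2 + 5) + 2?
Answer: -87900/581 ≈ -151.29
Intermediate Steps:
E = 9 (E = 7 + 2 = 9)
L = 60 (L = 6*(1 + 9) = 6*10 = 60)
L*((-14*(9 - 18) + 1339)/(-1437 + 856)) = 60*((-14*(9 - 18) + 1339)/(-1437 + 856)) = 60*((-14*(-9) + 1339)/(-581)) = 60*((126 + 1339)*(-1/581)) = 60*(1465*(-1/581)) = 60*(-1465/581) = -87900/581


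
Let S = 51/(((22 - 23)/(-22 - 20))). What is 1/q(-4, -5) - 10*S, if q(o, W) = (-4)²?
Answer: -342719/16 ≈ -21420.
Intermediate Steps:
q(o, W) = 16
S = 2142 (S = 51/((-1/(-42))) = 51/((-1*(-1/42))) = 51/(1/42) = 51*42 = 2142)
1/q(-4, -5) - 10*S = 1/16 - 10*2142 = 1/16 - 21420 = -342719/16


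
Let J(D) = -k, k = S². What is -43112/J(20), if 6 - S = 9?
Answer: 43112/9 ≈ 4790.2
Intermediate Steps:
S = -3 (S = 6 - 1*9 = 6 - 9 = -3)
k = 9 (k = (-3)² = 9)
J(D) = -9 (J(D) = -1*9 = -9)
-43112/J(20) = -43112/(-9) = -43112*(-⅑) = 43112/9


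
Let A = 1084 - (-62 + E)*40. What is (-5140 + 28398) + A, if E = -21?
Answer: 27662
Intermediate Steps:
A = 4404 (A = 1084 - (-62 - 21)*40 = 1084 - (-83)*40 = 1084 - 1*(-3320) = 1084 + 3320 = 4404)
(-5140 + 28398) + A = (-5140 + 28398) + 4404 = 23258 + 4404 = 27662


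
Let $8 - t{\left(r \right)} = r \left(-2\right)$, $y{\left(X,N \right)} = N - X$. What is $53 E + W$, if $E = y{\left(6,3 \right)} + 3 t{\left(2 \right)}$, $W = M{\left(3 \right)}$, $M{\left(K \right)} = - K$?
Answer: $1746$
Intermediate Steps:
$W = -3$ ($W = \left(-1\right) 3 = -3$)
$t{\left(r \right)} = 8 + 2 r$ ($t{\left(r \right)} = 8 - r \left(-2\right) = 8 - - 2 r = 8 + 2 r$)
$E = 33$ ($E = \left(3 - 6\right) + 3 \left(8 + 2 \cdot 2\right) = \left(3 - 6\right) + 3 \left(8 + 4\right) = -3 + 3 \cdot 12 = -3 + 36 = 33$)
$53 E + W = 53 \cdot 33 - 3 = 1749 - 3 = 1746$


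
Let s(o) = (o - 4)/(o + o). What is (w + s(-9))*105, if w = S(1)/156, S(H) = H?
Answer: 11935/156 ≈ 76.506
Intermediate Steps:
w = 1/156 ≈ 0.0064103
s(o) = (-4 + o)/(2*o) (s(o) = (-4 + o)/((2*o)) = (-4 + o)*(1/(2*o)) = (-4 + o)/(2*o))
(w + s(-9))*105 = (1/156 + (½)*(-4 - 9)/(-9))*105 = (1/156 + (½)*(-⅑)*(-13))*105 = (1/156 + 13/18)*105 = (341/468)*105 = 11935/156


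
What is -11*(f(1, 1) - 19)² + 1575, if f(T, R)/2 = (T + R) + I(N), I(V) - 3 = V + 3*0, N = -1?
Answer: 244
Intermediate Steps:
I(V) = 3 + V (I(V) = 3 + (V + 3*0) = 3 + (V + 0) = 3 + V)
f(T, R) = 4 + 2*R + 2*T (f(T, R) = 2*((T + R) + (3 - 1)) = 2*((R + T) + 2) = 2*(2 + R + T) = 4 + 2*R + 2*T)
-11*(f(1, 1) - 19)² + 1575 = -11*((4 + 2*1 + 2*1) - 19)² + 1575 = -11*((4 + 2 + 2) - 19)² + 1575 = -11*(8 - 19)² + 1575 = -11*(-11)² + 1575 = -11*121 + 1575 = -1331 + 1575 = 244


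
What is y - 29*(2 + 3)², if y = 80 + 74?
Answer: -571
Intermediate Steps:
y = 154
y - 29*(2 + 3)² = 154 - 29*(2 + 3)² = 154 - 29*5² = 154 - 29*25 = 154 - 725 = -571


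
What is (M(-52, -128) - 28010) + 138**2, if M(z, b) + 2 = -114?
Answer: -9082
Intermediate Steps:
M(z, b) = -116 (M(z, b) = -2 - 114 = -116)
(M(-52, -128) - 28010) + 138**2 = (-116 - 28010) + 138**2 = -28126 + 19044 = -9082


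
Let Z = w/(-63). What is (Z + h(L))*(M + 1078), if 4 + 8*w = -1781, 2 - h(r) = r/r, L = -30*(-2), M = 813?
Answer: 206119/24 ≈ 8588.3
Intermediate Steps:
L = 60
h(r) = 1 (h(r) = 2 - r/r = 2 - 1*1 = 2 - 1 = 1)
w = -1785/8 (w = -½ + (⅛)*(-1781) = -½ - 1781/8 = -1785/8 ≈ -223.13)
Z = 85/24 (Z = -1785/8/(-63) = -1785/8*(-1/63) = 85/24 ≈ 3.5417)
(Z + h(L))*(M + 1078) = (85/24 + 1)*(813 + 1078) = (109/24)*1891 = 206119/24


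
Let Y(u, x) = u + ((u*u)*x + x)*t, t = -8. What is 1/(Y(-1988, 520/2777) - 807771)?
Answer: -2777/18689623943 ≈ -1.4859e-7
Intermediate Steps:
Y(u, x) = u - 8*x - 8*x*u² (Y(u, x) = u + ((u*u)*x + x)*(-8) = u + (u²*x + x)*(-8) = u + (x*u² + x)*(-8) = u + (x + x*u²)*(-8) = u + (-8*x - 8*x*u²) = u - 8*x - 8*x*u²)
1/(Y(-1988, 520/2777) - 807771) = 1/((-1988 - 4160/2777 - 8*520/2777*(-1988)²) - 807771) = 1/((-1988 - 4160/2777 - 8*520*(1/2777)*3952144) - 807771) = 1/((-1988 - 8*520/2777 - 8*520/2777*3952144) - 807771) = 1/((-1988 - 4160/2777 - 16440919040/2777) - 807771) = 1/(-16446443876/2777 - 807771) = 1/(-18689623943/2777) = -2777/18689623943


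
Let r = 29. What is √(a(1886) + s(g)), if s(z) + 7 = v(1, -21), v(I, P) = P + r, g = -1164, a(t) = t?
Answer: √1887 ≈ 43.440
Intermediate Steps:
v(I, P) = 29 + P (v(I, P) = P + 29 = 29 + P)
s(z) = 1 (s(z) = -7 + (29 - 21) = -7 + 8 = 1)
√(a(1886) + s(g)) = √(1886 + 1) = √1887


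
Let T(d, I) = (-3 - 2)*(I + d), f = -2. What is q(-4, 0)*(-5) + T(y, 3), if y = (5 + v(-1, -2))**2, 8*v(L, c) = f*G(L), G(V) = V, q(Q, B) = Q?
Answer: -2125/16 ≈ -132.81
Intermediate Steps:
v(L, c) = -L/4 (v(L, c) = (-2*L)/8 = -L/4)
y = 441/16 (y = (5 - 1/4*(-1))**2 = (5 + 1/4)**2 = (21/4)**2 = 441/16 ≈ 27.563)
T(d, I) = -5*I - 5*d (T(d, I) = -5*(I + d) = -5*I - 5*d)
q(-4, 0)*(-5) + T(y, 3) = -4*(-5) + (-5*3 - 5*441/16) = 20 + (-15 - 2205/16) = 20 - 2445/16 = -2125/16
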